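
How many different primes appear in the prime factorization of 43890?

6

43890 = 2 · 21945
21945 = 3 · 7315
7315 = 5 · 1463
1463 = 7 · 209
209 = 11 · 19
43890 = 2 · 3 · 5 · 7 · 11 · 19, which has 6 distinct prime factors.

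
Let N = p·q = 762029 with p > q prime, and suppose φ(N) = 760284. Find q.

863

φ(n) = (p−1)(q−1) = n − (p+q) + 1, so p + q = 762029 − 760284 + 1 = 1746.
p and q are the roots of t² − 1746t + 762029 = 0.
Discriminant: 1746² − 4·762029 = 3048516 − 3048116 = 400; √400 = 20.
q = (1746 − 20)/2 = 863, p = (1746 + 20)/2 = 883.
Check: 863 · 883 = 762029.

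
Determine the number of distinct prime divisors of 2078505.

2078505 = 3^2 · 230945
230945 = 5 · 46189
46189 = 11 · 4199
4199 = 13 · 323
323 = 17 · 19
2078505 = 3^2 · 5 · 11 · 13 · 17 · 19, which has 6 distinct prime factors.

6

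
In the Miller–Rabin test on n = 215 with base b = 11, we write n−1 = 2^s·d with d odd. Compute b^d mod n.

215 − 1 = 214 = 2^1 · 107, so d = 107.
11^1 ≡ 11 (mod 215)
11^2 ≡ 11^2 = 121 ≡ 121 (mod 215)
11^4 ≡ 121^2 = 14641 ≡ 21 (mod 215)
11^8 ≡ 21^2 = 441 ≡ 11 (mod 215)
11^16 ≡ 11^2 = 121 ≡ 121 (mod 215)
11^32 ≡ 121^2 = 14641 ≡ 21 (mod 215)
11^64 ≡ 21^2 = 441 ≡ 11 (mod 215)
107 = 64 + 32 + 8 + 2 + 1 in binary powers of 2.
So 11^107 ≡ 11 · 21 · 11 · 121 · 11 ≡ 121 (mod 215).
Squaring chain: 121; never reaches −1, so base 11 is a Miller–Rabin witness that 215 is composite.

121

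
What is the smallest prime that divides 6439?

47

6439 is odd.
Digit sum 22, not divisible by 3.
Ends in 9: not divisible by 5.
7: 6439 = 7·919 + 6
11: 6439 = 11·585 + 4
13: 6439 = 13·495 + 4
17: 6439 = 17·378 + 13
19: 6439 = 19·338 + 17
23: 6439 = 23·279 + 22
29: 6439 = 29·222 + 1
31: 6439 = 31·207 + 22
37: 6439 = 37·174 + 1
41: 6439 = 41·157 + 2
43: 6439 = 43·149 + 32
47: 6439 = 47·137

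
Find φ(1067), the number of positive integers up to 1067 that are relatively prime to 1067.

Factor: 1067 = 11 · 97.
φ(1067) = (11−1) · (97−1) = 10 · 96 = 960.

960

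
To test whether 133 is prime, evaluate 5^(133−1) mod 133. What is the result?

5^1 ≡ 5 (mod 133)
5^2 ≡ 5^2 = 25 ≡ 25 (mod 133)
5^4 ≡ 25^2 = 625 ≡ 93 (mod 133)
5^8 ≡ 93^2 = 8649 ≡ 4 (mod 133)
5^16 ≡ 4^2 = 16 ≡ 16 (mod 133)
5^32 ≡ 16^2 = 256 ≡ 123 (mod 133)
5^64 ≡ 123^2 = 15129 ≡ 100 (mod 133)
5^128 ≡ 100^2 = 10000 ≡ 25 (mod 133)
132 = 128 + 4 in binary powers of 2.
So 5^132 ≡ 25 · 93 ≡ 64 (mod 133).
Since 64 ≠ 1, base 5 is a Fermat witness: 133 is composite.

64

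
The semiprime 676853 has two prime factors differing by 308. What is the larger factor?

Since p = q + 308, we have 676853 = q(q + 308), so q² + 308q − 676853 = 0.
Discriminant: 308² + 4·676853 = 94864 + 2707412 = 2802276; √2802276 = 1674.
q = (−308 + 1674)/2 = 683, and p = q + 308 = 991.
Check: 683 · 991 = 676853.

991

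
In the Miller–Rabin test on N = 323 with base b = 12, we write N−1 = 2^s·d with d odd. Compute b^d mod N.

323 − 1 = 322 = 2^1 · 161, so d = 161.
12^1 ≡ 12 (mod 323)
12^2 ≡ 12^2 = 144 ≡ 144 (mod 323)
12^4 ≡ 144^2 = 20736 ≡ 64 (mod 323)
12^8 ≡ 64^2 = 4096 ≡ 220 (mod 323)
12^16 ≡ 220^2 = 48400 ≡ 273 (mod 323)
12^32 ≡ 273^2 = 74529 ≡ 239 (mod 323)
12^64 ≡ 239^2 = 57121 ≡ 273 (mod 323)
12^128 ≡ 273^2 = 74529 ≡ 239 (mod 323)
161 = 128 + 32 + 1 in binary powers of 2.
So 12^161 ≡ 239 · 239 · 12 ≡ 46 (mod 323).
Squaring chain: 46; never reaches −1, so base 12 is a Miller–Rabin witness that 323 is composite.

46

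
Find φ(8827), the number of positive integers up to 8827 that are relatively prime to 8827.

Factor: 8827 = 7 · 13 · 97.
φ(8827) = (7−1) · (13−1) · (97−1) = 6 · 12 · 96 = 6912.

6912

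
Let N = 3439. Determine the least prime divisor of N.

19

3439 is odd.
Digit sum 19, not divisible by 3.
Ends in 9: not divisible by 5.
7: 3439 = 7·491 + 2
11: 3439 = 11·312 + 7
13: 3439 = 13·264 + 7
17: 3439 = 17·202 + 5
19: 3439 = 19·181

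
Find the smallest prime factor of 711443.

61

711443 is odd.
Digit sum 20, not divisible by 3.
Ends in 3: not divisible by 5.
7: 711443 = 7·101634 + 5
11: 711443 = 11·64676 + 7
13: 711443 = 13·54726 + 5
17: 711443 = 17·41849 + 10
19: 711443 = 19·37444 + 7
23: 711443 = 23·30932 + 7
29: 711443 = 29·24532 + 15
31: 711443 = 31·22949 + 24
37: 711443 = 37·19228 + 7
41: 711443 = 41·17352 + 11
43: 711443 = 43·16545 + 8
47: 711443 = 47·15137 + 4
53: 711443 = 53·13423 + 24
59: 711443 = 59·12058 + 21
61: 711443 = 61·11663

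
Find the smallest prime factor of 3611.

3611 is odd.
Digit sum 11, not divisible by 3.
Ends in 1: not divisible by 5.
7: 3611 = 7·515 + 6
11: 3611 = 11·328 + 3
13: 3611 = 13·277 + 10
17: 3611 = 17·212 + 7
19: 3611 = 19·190 + 1
23: 3611 = 23·157

23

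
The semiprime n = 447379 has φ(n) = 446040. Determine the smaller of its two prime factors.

φ(n) = (p−1)(q−1) = n − (p+q) + 1, so p + q = 447379 − 446040 + 1 = 1340.
p and q are the roots of t² − 1340t + 447379 = 0.
Discriminant: 1340² − 4·447379 = 1795600 − 1789516 = 6084; √6084 = 78.
q = (1340 − 78)/2 = 631, p = (1340 + 78)/2 = 709.
Check: 631 · 709 = 447379.

631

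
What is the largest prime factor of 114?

19

114 = 2 · 57
57 = 3 · 19
19 is prime.
So 114 = 2 · 3 · 19; the largest prime factor is 19.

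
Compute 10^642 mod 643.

1

10^1 ≡ 10 (mod 643)
10^2 ≡ 10^2 = 100 ≡ 100 (mod 643)
10^4 ≡ 100^2 = 10000 ≡ 355 (mod 643)
10^8 ≡ 355^2 = 126025 ≡ 640 (mod 643)
10^16 ≡ 640^2 = 409600 ≡ 9 (mod 643)
10^32 ≡ 9^2 = 81 ≡ 81 (mod 643)
10^64 ≡ 81^2 = 6561 ≡ 131 (mod 643)
10^128 ≡ 131^2 = 17161 ≡ 443 (mod 643)
10^256 ≡ 443^2 = 196249 ≡ 134 (mod 643)
10^512 ≡ 134^2 = 17956 ≡ 595 (mod 643)
642 = 512 + 128 + 2 in binary powers of 2.
So 10^642 ≡ 595 · 443 · 100 ≡ 1 (mod 643).
Since the result is 1, base 10 gives no evidence that 643 is composite.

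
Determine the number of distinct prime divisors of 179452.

179452 = 2^2 · 44863
44863 = 7 · 6409
6409 = 13 · 493
493 = 17 · 29
179452 = 2^2 · 7 · 13 · 17 · 29, which has 5 distinct prime factors.

5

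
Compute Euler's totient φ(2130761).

2080800

Factor: 2130761 = 103 · 137 · 151.
φ(2130761) = (103−1) · (137−1) · (151−1) = 102 · 136 · 150 = 2080800.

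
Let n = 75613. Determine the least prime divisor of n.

83

75613 is odd.
Digit sum 22, not divisible by 3.
Ends in 3: not divisible by 5.
7: 75613 = 7·10801 + 6
11: 75613 = 11·6873 + 10
13: 75613 = 13·5816 + 5
17: 75613 = 17·4447 + 14
19: 75613 = 19·3979 + 12
23: 75613 = 23·3287 + 12
29: 75613 = 29·2607 + 10
31: 75613 = 31·2439 + 4
37: 75613 = 37·2043 + 22
41: 75613 = 41·1844 + 9
43: 75613 = 43·1758 + 19
47: 75613 = 47·1608 + 37
53: 75613 = 53·1426 + 35
59: 75613 = 59·1281 + 34
61: 75613 = 61·1239 + 34
67: 75613 = 67·1128 + 37
71: 75613 = 71·1064 + 69
73: 75613 = 73·1035 + 58
79: 75613 = 79·957 + 10
83: 75613 = 83·911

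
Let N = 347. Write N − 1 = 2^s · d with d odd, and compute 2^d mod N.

347 − 1 = 346 = 2^1 · 173, so d = 173.
2^1 ≡ 2 (mod 347)
2^2 ≡ 2^2 = 4 ≡ 4 (mod 347)
2^4 ≡ 4^2 = 16 ≡ 16 (mod 347)
2^8 ≡ 16^2 = 256 ≡ 256 (mod 347)
2^16 ≡ 256^2 = 65536 ≡ 300 (mod 347)
2^32 ≡ 300^2 = 90000 ≡ 127 (mod 347)
2^64 ≡ 127^2 = 16129 ≡ 167 (mod 347)
2^128 ≡ 167^2 = 27889 ≡ 129 (mod 347)
173 = 128 + 32 + 8 + 4 + 1 in binary powers of 2.
So 2^173 ≡ 129 · 127 · 256 · 16 · 2 ≡ 346 (mod 347).
Since 2^d ≡ 346 (mod 347), base 2 does not prove 347 composite.

346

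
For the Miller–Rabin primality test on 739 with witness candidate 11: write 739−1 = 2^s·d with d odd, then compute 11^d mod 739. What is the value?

1

739 − 1 = 738 = 2^1 · 369, so d = 369.
11^1 ≡ 11 (mod 739)
11^2 ≡ 11^2 = 121 ≡ 121 (mod 739)
11^4 ≡ 121^2 = 14641 ≡ 600 (mod 739)
11^8 ≡ 600^2 = 360000 ≡ 107 (mod 739)
11^16 ≡ 107^2 = 11449 ≡ 364 (mod 739)
11^32 ≡ 364^2 = 132496 ≡ 215 (mod 739)
11^64 ≡ 215^2 = 46225 ≡ 407 (mod 739)
11^128 ≡ 407^2 = 165649 ≡ 113 (mod 739)
11^256 ≡ 113^2 = 12769 ≡ 206 (mod 739)
369 = 256 + 64 + 32 + 16 + 1 in binary powers of 2.
So 11^369 ≡ 206 · 407 · 215 · 364 · 11 ≡ 1 (mod 739).
Since 11^d ≡ 1 (mod 739), base 11 does not prove 739 composite.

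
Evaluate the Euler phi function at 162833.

145600

Factor: 162833 = 11 · 113 · 131.
φ(162833) = (11−1) · (113−1) · (131−1) = 10 · 112 · 130 = 145600.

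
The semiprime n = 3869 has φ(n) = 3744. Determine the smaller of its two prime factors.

φ(n) = (p−1)(q−1) = n − (p+q) + 1, so p + q = 3869 − 3744 + 1 = 126.
p and q are the roots of t² − 126t + 3869 = 0.
Discriminant: 126² − 4·3869 = 15876 − 15476 = 400; √400 = 20.
q = (126 − 20)/2 = 53, p = (126 + 20)/2 = 73.
Check: 53 · 73 = 3869.

53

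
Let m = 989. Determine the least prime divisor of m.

989 is odd.
Digit sum 26, not divisible by 3.
Ends in 9: not divisible by 5.
7: 989 = 7·141 + 2
11: 989 = 11·89 + 10
13: 989 = 13·76 + 1
17: 989 = 17·58 + 3
19: 989 = 19·52 + 1
23: 989 = 23·43

23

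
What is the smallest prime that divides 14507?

14507 is odd.
Digit sum 17, not divisible by 3.
Ends in 7: not divisible by 5.
7: 14507 = 7·2072 + 3
11: 14507 = 11·1318 + 9
13: 14507 = 13·1115 + 12
17: 14507 = 17·853 + 6
19: 14507 = 19·763 + 10
23: 14507 = 23·630 + 17
29: 14507 = 29·500 + 7
31: 14507 = 31·467 + 30
37: 14507 = 37·392 + 3
41: 14507 = 41·353 + 34
43: 14507 = 43·337 + 16
47: 14507 = 47·308 + 31
53: 14507 = 53·273 + 38
59: 14507 = 59·245 + 52
61: 14507 = 61·237 + 50
67: 14507 = 67·216 + 35
71: 14507 = 71·204 + 23
73: 14507 = 73·198 + 53
79: 14507 = 79·183 + 50
83: 14507 = 83·174 + 65
89: 14507 = 89·163

89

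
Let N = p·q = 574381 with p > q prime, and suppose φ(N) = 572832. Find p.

φ(n) = (p−1)(q−1) = n − (p+q) + 1, so p + q = 574381 − 572832 + 1 = 1550.
p and q are the roots of t² − 1550t + 574381 = 0.
Discriminant: 1550² − 4·574381 = 2402500 − 2297524 = 104976; √104976 = 324.
q = (1550 − 324)/2 = 613, p = (1550 + 324)/2 = 937.
Check: 613 · 937 = 574381.

937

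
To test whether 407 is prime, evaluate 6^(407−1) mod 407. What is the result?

6^1 ≡ 6 (mod 407)
6^2 ≡ 6^2 = 36 ≡ 36 (mod 407)
6^4 ≡ 36^2 = 1296 ≡ 75 (mod 407)
6^8 ≡ 75^2 = 5625 ≡ 334 (mod 407)
6^16 ≡ 334^2 = 111556 ≡ 38 (mod 407)
6^32 ≡ 38^2 = 1444 ≡ 223 (mod 407)
6^64 ≡ 223^2 = 49729 ≡ 75 (mod 407)
6^128 ≡ 75^2 = 5625 ≡ 334 (mod 407)
6^256 ≡ 334^2 = 111556 ≡ 38 (mod 407)
406 = 256 + 128 + 16 + 4 + 2 in binary powers of 2.
So 6^406 ≡ 38 · 334 · 38 · 75 · 36 ≡ 258 (mod 407).
Since 258 ≠ 1, base 6 is a Fermat witness: 407 is composite.

258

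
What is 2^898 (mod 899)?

845

2^1 ≡ 2 (mod 899)
2^2 ≡ 2^2 = 4 ≡ 4 (mod 899)
2^4 ≡ 4^2 = 16 ≡ 16 (mod 899)
2^8 ≡ 16^2 = 256 ≡ 256 (mod 899)
2^16 ≡ 256^2 = 65536 ≡ 808 (mod 899)
2^32 ≡ 808^2 = 652864 ≡ 190 (mod 899)
2^64 ≡ 190^2 = 36100 ≡ 140 (mod 899)
2^128 ≡ 140^2 = 19600 ≡ 721 (mod 899)
2^256 ≡ 721^2 = 519841 ≡ 219 (mod 899)
2^512 ≡ 219^2 = 47961 ≡ 314 (mod 899)
898 = 512 + 256 + 128 + 2 in binary powers of 2.
So 2^898 ≡ 314 · 219 · 721 · 4 ≡ 845 (mod 899).
Since 845 ≠ 1, base 2 is a Fermat witness: 899 is composite.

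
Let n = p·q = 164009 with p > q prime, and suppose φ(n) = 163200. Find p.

409

φ(n) = (p−1)(q−1) = n − (p+q) + 1, so p + q = 164009 − 163200 + 1 = 810.
p and q are the roots of t² − 810t + 164009 = 0.
Discriminant: 810² − 4·164009 = 656100 − 656036 = 64; √64 = 8.
q = (810 − 8)/2 = 401, p = (810 + 8)/2 = 409.
Check: 401 · 409 = 164009.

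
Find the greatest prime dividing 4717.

4717 = 53 · 89
89 is prime.
So 4717 = 53 · 89; the largest prime factor is 89.

89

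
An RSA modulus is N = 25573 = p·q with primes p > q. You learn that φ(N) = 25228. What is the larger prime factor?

239

φ(n) = (p−1)(q−1) = n − (p+q) + 1, so p + q = 25573 − 25228 + 1 = 346.
p and q are the roots of t² − 346t + 25573 = 0.
Discriminant: 346² − 4·25573 = 119716 − 102292 = 17424; √17424 = 132.
q = (346 − 132)/2 = 107, p = (346 + 132)/2 = 239.
Check: 107 · 239 = 25573.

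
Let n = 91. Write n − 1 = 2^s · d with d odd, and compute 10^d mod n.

90

91 − 1 = 90 = 2^1 · 45, so d = 45.
10^1 ≡ 10 (mod 91)
10^2 ≡ 10^2 = 100 ≡ 9 (mod 91)
10^4 ≡ 9^2 = 81 ≡ 81 (mod 91)
10^8 ≡ 81^2 = 6561 ≡ 9 (mod 91)
10^16 ≡ 9^2 = 81 ≡ 81 (mod 91)
10^32 ≡ 81^2 = 6561 ≡ 9 (mod 91)
45 = 32 + 8 + 4 + 1 in binary powers of 2.
So 10^45 ≡ 9 · 9 · 81 · 10 ≡ 90 (mod 91).
Since 10^d ≡ 90 (mod 91), base 10 does not prove 91 composite.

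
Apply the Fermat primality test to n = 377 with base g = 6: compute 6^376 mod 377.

6^1 ≡ 6 (mod 377)
6^2 ≡ 6^2 = 36 ≡ 36 (mod 377)
6^4 ≡ 36^2 = 1296 ≡ 165 (mod 377)
6^8 ≡ 165^2 = 27225 ≡ 81 (mod 377)
6^16 ≡ 81^2 = 6561 ≡ 152 (mod 377)
6^32 ≡ 152^2 = 23104 ≡ 107 (mod 377)
6^64 ≡ 107^2 = 11449 ≡ 139 (mod 377)
6^128 ≡ 139^2 = 19321 ≡ 94 (mod 377)
6^256 ≡ 94^2 = 8836 ≡ 165 (mod 377)
376 = 256 + 64 + 32 + 16 + 8 in binary powers of 2.
So 6^376 ≡ 165 · 139 · 107 · 152 · 81 ≡ 373 (mod 377).
Since 373 ≠ 1, base 6 is a Fermat witness: 377 is composite.

373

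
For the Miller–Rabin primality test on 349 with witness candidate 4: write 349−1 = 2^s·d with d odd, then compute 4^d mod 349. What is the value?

349 − 1 = 348 = 2^2 · 87, so d = 87.
4^1 ≡ 4 (mod 349)
4^2 ≡ 4^2 = 16 ≡ 16 (mod 349)
4^4 ≡ 16^2 = 256 ≡ 256 (mod 349)
4^8 ≡ 256^2 = 65536 ≡ 273 (mod 349)
4^16 ≡ 273^2 = 74529 ≡ 192 (mod 349)
4^32 ≡ 192^2 = 36864 ≡ 219 (mod 349)
4^64 ≡ 219^2 = 47961 ≡ 148 (mod 349)
87 = 64 + 16 + 4 + 2 + 1 in binary powers of 2.
So 4^87 ≡ 148 · 192 · 256 · 16 · 4 ≡ 348 (mod 349).
Since 4^d ≡ 348 (mod 349), base 4 does not prove 349 composite.

348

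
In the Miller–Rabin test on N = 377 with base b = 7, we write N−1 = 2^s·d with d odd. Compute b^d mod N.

132

377 − 1 = 376 = 2^3 · 47, so d = 47.
7^1 ≡ 7 (mod 377)
7^2 ≡ 7^2 = 49 ≡ 49 (mod 377)
7^4 ≡ 49^2 = 2401 ≡ 139 (mod 377)
7^8 ≡ 139^2 = 19321 ≡ 94 (mod 377)
7^16 ≡ 94^2 = 8836 ≡ 165 (mod 377)
7^32 ≡ 165^2 = 27225 ≡ 81 (mod 377)
47 = 32 + 8 + 4 + 2 + 1 in binary powers of 2.
So 7^47 ≡ 81 · 94 · 139 · 49 · 7 ≡ 132 (mod 377).
Squaring chain: 132 → 82 → 315; never reaches −1, so base 7 is a Miller–Rabin witness that 377 is composite.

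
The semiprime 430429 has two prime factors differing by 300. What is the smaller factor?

523

Since p = q + 300, we have 430429 = q(q + 300), so q² + 300q − 430429 = 0.
Discriminant: 300² + 4·430429 = 90000 + 1721716 = 1811716; √1811716 = 1346.
q = (−300 + 1346)/2 = 523, and p = q + 300 = 823.
Check: 523 · 823 = 430429.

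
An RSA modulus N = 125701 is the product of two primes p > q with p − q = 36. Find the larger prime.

Since p = q + 36, we have 125701 = q(q + 36), so q² + 36q − 125701 = 0.
Discriminant: 36² + 4·125701 = 1296 + 502804 = 504100; √504100 = 710.
q = (−36 + 710)/2 = 337, and p = q + 36 = 373.
Check: 337 · 373 = 125701.

373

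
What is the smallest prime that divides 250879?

29

250879 is odd.
Digit sum 31, not divisible by 3.
Ends in 9: not divisible by 5.
7: 250879 = 7·35839 + 6
11: 250879 = 11·22807 + 2
13: 250879 = 13·19298 + 5
17: 250879 = 17·14757 + 10
19: 250879 = 19·13204 + 3
23: 250879 = 23·10907 + 18
29: 250879 = 29·8651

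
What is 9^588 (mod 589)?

140

9^1 ≡ 9 (mod 589)
9^2 ≡ 9^2 = 81 ≡ 81 (mod 589)
9^4 ≡ 81^2 = 6561 ≡ 82 (mod 589)
9^8 ≡ 82^2 = 6724 ≡ 245 (mod 589)
9^16 ≡ 245^2 = 60025 ≡ 536 (mod 589)
9^32 ≡ 536^2 = 287296 ≡ 453 (mod 589)
9^64 ≡ 453^2 = 205209 ≡ 237 (mod 589)
9^128 ≡ 237^2 = 56169 ≡ 214 (mod 589)
9^256 ≡ 214^2 = 45796 ≡ 443 (mod 589)
9^512 ≡ 443^2 = 196249 ≡ 112 (mod 589)
588 = 512 + 64 + 8 + 4 in binary powers of 2.
So 9^588 ≡ 112 · 237 · 245 · 82 ≡ 140 (mod 589).
Since 140 ≠ 1, base 9 is a Fermat witness: 589 is composite.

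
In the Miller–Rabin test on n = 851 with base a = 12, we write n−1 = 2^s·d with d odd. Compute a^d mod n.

292

851 − 1 = 850 = 2^1 · 425, so d = 425.
12^1 ≡ 12 (mod 851)
12^2 ≡ 12^2 = 144 ≡ 144 (mod 851)
12^4 ≡ 144^2 = 20736 ≡ 312 (mod 851)
12^8 ≡ 312^2 = 97344 ≡ 330 (mod 851)
12^16 ≡ 330^2 = 108900 ≡ 823 (mod 851)
12^32 ≡ 823^2 = 677329 ≡ 784 (mod 851)
12^64 ≡ 784^2 = 614656 ≡ 234 (mod 851)
12^128 ≡ 234^2 = 54756 ≡ 292 (mod 851)
12^256 ≡ 292^2 = 85264 ≡ 164 (mod 851)
425 = 256 + 128 + 32 + 8 + 1 in binary powers of 2.
So 12^425 ≡ 164 · 292 · 784 · 330 · 12 ≡ 292 (mod 851).
Squaring chain: 292; never reaches −1, so base 12 is a Miller–Rabin witness that 851 is composite.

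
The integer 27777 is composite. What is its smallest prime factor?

3

27777 is odd.
Digit sum 30, divisible by 3.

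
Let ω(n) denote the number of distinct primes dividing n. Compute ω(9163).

3

9163 = 7^2 · 187
187 = 11 · 17
9163 = 7^2 · 11 · 17, which has 3 distinct prime factors.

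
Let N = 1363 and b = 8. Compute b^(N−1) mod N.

8^1 ≡ 8 (mod 1363)
8^2 ≡ 8^2 = 64 ≡ 64 (mod 1363)
8^4 ≡ 64^2 = 4096 ≡ 7 (mod 1363)
8^8 ≡ 7^2 = 49 ≡ 49 (mod 1363)
8^16 ≡ 49^2 = 2401 ≡ 1038 (mod 1363)
8^32 ≡ 1038^2 = 1077444 ≡ 674 (mod 1363)
8^64 ≡ 674^2 = 454276 ≡ 397 (mod 1363)
8^128 ≡ 397^2 = 157609 ≡ 864 (mod 1363)
8^256 ≡ 864^2 = 746496 ≡ 935 (mod 1363)
8^512 ≡ 935^2 = 874225 ≡ 542 (mod 1363)
8^1024 ≡ 542^2 = 293764 ≡ 719 (mod 1363)
1362 = 1024 + 256 + 64 + 16 + 2 in binary powers of 2.
So 8^1362 ≡ 719 · 935 · 397 · 1038 · 64 ≡ 573 (mod 1363).
Since 573 ≠ 1, base 8 is a Fermat witness: 1363 is composite.

573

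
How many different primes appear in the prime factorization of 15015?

5

15015 = 3 · 5005
5005 = 5 · 1001
1001 = 7 · 143
143 = 11 · 13
15015 = 3 · 5 · 7 · 11 · 13, which has 5 distinct prime factors.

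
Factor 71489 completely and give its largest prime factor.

71489 = 11 · 6499
6499 = 67 · 97
97 is prime.
So 71489 = 11 · 67 · 97; the largest prime factor is 97.

97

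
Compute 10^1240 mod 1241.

220

10^1 ≡ 10 (mod 1241)
10^2 ≡ 10^2 = 100 ≡ 100 (mod 1241)
10^4 ≡ 100^2 = 10000 ≡ 72 (mod 1241)
10^8 ≡ 72^2 = 5184 ≡ 220 (mod 1241)
10^16 ≡ 220^2 = 48400 ≡ 1 (mod 1241)
10^32 ≡ 1^2 = 1 ≡ 1 (mod 1241)
10^64 ≡ 1^2 = 1 ≡ 1 (mod 1241)
10^128 ≡ 1^2 = 1 ≡ 1 (mod 1241)
10^256 ≡ 1^2 = 1 ≡ 1 (mod 1241)
10^512 ≡ 1^2 = 1 ≡ 1 (mod 1241)
10^1024 ≡ 1^2 = 1 ≡ 1 (mod 1241)
1240 = 1024 + 128 + 64 + 16 + 8 in binary powers of 2.
So 10^1240 ≡ 1 · 1 · 1 · 1 · 220 ≡ 220 (mod 1241).
Since 220 ≠ 1, base 10 is a Fermat witness: 1241 is composite.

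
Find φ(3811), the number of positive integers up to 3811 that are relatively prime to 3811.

Factor: 3811 = 37 · 103.
φ(3811) = (37−1) · (103−1) = 36 · 102 = 3672.

3672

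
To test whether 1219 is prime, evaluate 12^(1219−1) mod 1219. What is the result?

905

12^1 ≡ 12 (mod 1219)
12^2 ≡ 12^2 = 144 ≡ 144 (mod 1219)
12^4 ≡ 144^2 = 20736 ≡ 13 (mod 1219)
12^8 ≡ 13^2 = 169 ≡ 169 (mod 1219)
12^16 ≡ 169^2 = 28561 ≡ 524 (mod 1219)
12^32 ≡ 524^2 = 274576 ≡ 301 (mod 1219)
12^64 ≡ 301^2 = 90601 ≡ 395 (mod 1219)
12^128 ≡ 395^2 = 156025 ≡ 1212 (mod 1219)
12^256 ≡ 1212^2 = 1468944 ≡ 49 (mod 1219)
12^512 ≡ 49^2 = 2401 ≡ 1182 (mod 1219)
12^1024 ≡ 1182^2 = 1397124 ≡ 150 (mod 1219)
1218 = 1024 + 128 + 64 + 2 in binary powers of 2.
So 12^1218 ≡ 150 · 1212 · 395 · 144 ≡ 905 (mod 1219).
Since 905 ≠ 1, base 12 is a Fermat witness: 1219 is composite.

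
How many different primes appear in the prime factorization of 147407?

147407 = 13 · 11339
11339 = 17 · 667
667 = 23 · 29
147407 = 13 · 17 · 23 · 29, which has 4 distinct prime factors.

4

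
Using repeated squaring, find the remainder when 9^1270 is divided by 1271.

9^1 ≡ 9 (mod 1271)
9^2 ≡ 9^2 = 81 ≡ 81 (mod 1271)
9^4 ≡ 81^2 = 6561 ≡ 206 (mod 1271)
9^8 ≡ 206^2 = 42436 ≡ 493 (mod 1271)
9^16 ≡ 493^2 = 243049 ≡ 288 (mod 1271)
9^32 ≡ 288^2 = 82944 ≡ 329 (mod 1271)
9^64 ≡ 329^2 = 108241 ≡ 206 (mod 1271)
9^128 ≡ 206^2 = 42436 ≡ 493 (mod 1271)
9^256 ≡ 493^2 = 243049 ≡ 288 (mod 1271)
9^512 ≡ 288^2 = 82944 ≡ 329 (mod 1271)
9^1024 ≡ 329^2 = 108241 ≡ 206 (mod 1271)
1270 = 1024 + 128 + 64 + 32 + 16 + 4 + 2 in binary powers of 2.
So 9^1270 ≡ 206 · 493 · 206 · 329 · 288 · 206 · 81 ≡ 532 (mod 1271).
Since 532 ≠ 1, base 9 is a Fermat witness: 1271 is composite.

532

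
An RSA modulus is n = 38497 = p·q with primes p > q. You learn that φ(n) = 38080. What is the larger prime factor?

281

φ(n) = (p−1)(q−1) = n − (p+q) + 1, so p + q = 38497 − 38080 + 1 = 418.
p and q are the roots of t² − 418t + 38497 = 0.
Discriminant: 418² − 4·38497 = 174724 − 153988 = 20736; √20736 = 144.
q = (418 − 144)/2 = 137, p = (418 + 144)/2 = 281.
Check: 137 · 281 = 38497.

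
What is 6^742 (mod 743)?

6^1 ≡ 6 (mod 743)
6^2 ≡ 6^2 = 36 ≡ 36 (mod 743)
6^4 ≡ 36^2 = 1296 ≡ 553 (mod 743)
6^8 ≡ 553^2 = 305809 ≡ 436 (mod 743)
6^16 ≡ 436^2 = 190096 ≡ 631 (mod 743)
6^32 ≡ 631^2 = 398161 ≡ 656 (mod 743)
6^64 ≡ 656^2 = 430336 ≡ 139 (mod 743)
6^128 ≡ 139^2 = 19321 ≡ 3 (mod 743)
6^256 ≡ 3^2 = 9 ≡ 9 (mod 743)
6^512 ≡ 9^2 = 81 ≡ 81 (mod 743)
742 = 512 + 128 + 64 + 32 + 4 + 2 in binary powers of 2.
So 6^742 ≡ 81 · 3 · 139 · 656 · 553 · 36 ≡ 1 (mod 743).
Since the result is 1, base 6 gives no evidence that 743 is composite.

1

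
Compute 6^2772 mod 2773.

789

6^1 ≡ 6 (mod 2773)
6^2 ≡ 6^2 = 36 ≡ 36 (mod 2773)
6^4 ≡ 36^2 = 1296 ≡ 1296 (mod 2773)
6^8 ≡ 1296^2 = 1679616 ≡ 1951 (mod 2773)
6^16 ≡ 1951^2 = 3806401 ≡ 1845 (mod 2773)
6^32 ≡ 1845^2 = 3404025 ≡ 1554 (mod 2773)
6^64 ≡ 1554^2 = 2414916 ≡ 2406 (mod 2773)
6^128 ≡ 2406^2 = 5788836 ≡ 1585 (mod 2773)
6^256 ≡ 1585^2 = 2512225 ≡ 2660 (mod 2773)
6^512 ≡ 2660^2 = 7075600 ≡ 1677 (mod 2773)
6^1024 ≡ 1677^2 = 2812329 ≡ 507 (mod 2773)
6^2048 ≡ 507^2 = 257049 ≡ 1933 (mod 2773)
2772 = 2048 + 512 + 128 + 64 + 16 + 4 in binary powers of 2.
So 6^2772 ≡ 1933 · 1677 · 1585 · 2406 · 1845 · 1296 ≡ 789 (mod 2773).
Since 789 ≠ 1, base 6 is a Fermat witness: 2773 is composite.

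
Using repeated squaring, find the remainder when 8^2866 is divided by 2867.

332

8^1 ≡ 8 (mod 2867)
8^2 ≡ 8^2 = 64 ≡ 64 (mod 2867)
8^4 ≡ 64^2 = 4096 ≡ 1229 (mod 2867)
8^8 ≡ 1229^2 = 1510441 ≡ 2399 (mod 2867)
8^16 ≡ 2399^2 = 5755201 ≡ 1132 (mod 2867)
8^32 ≡ 1132^2 = 1281424 ≡ 2742 (mod 2867)
8^64 ≡ 2742^2 = 7518564 ≡ 1290 (mod 2867)
8^128 ≡ 1290^2 = 1664100 ≡ 1240 (mod 2867)
8^256 ≡ 1240^2 = 1537600 ≡ 888 (mod 2867)
8^512 ≡ 888^2 = 788544 ≡ 119 (mod 2867)
8^1024 ≡ 119^2 = 14161 ≡ 2693 (mod 2867)
8^2048 ≡ 2693^2 = 7252249 ≡ 1606 (mod 2867)
2866 = 2048 + 512 + 256 + 32 + 16 + 2 in binary powers of 2.
So 8^2866 ≡ 1606 · 119 · 888 · 2742 · 1132 · 64 ≡ 332 (mod 2867).
Since 332 ≠ 1, base 8 is a Fermat witness: 2867 is composite.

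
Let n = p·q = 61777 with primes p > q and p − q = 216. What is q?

163

Since p = q + 216, we have 61777 = q(q + 216), so q² + 216q − 61777 = 0.
Discriminant: 216² + 4·61777 = 46656 + 247108 = 293764; √293764 = 542.
q = (−216 + 542)/2 = 163, and p = q + 216 = 379.
Check: 163 · 379 = 61777.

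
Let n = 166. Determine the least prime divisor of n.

2

166 is even: 2 divides it.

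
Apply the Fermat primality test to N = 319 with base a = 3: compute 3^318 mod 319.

3^1 ≡ 3 (mod 319)
3^2 ≡ 3^2 = 9 ≡ 9 (mod 319)
3^4 ≡ 9^2 = 81 ≡ 81 (mod 319)
3^8 ≡ 81^2 = 6561 ≡ 181 (mod 319)
3^16 ≡ 181^2 = 32761 ≡ 223 (mod 319)
3^32 ≡ 223^2 = 49729 ≡ 284 (mod 319)
3^64 ≡ 284^2 = 80656 ≡ 268 (mod 319)
3^128 ≡ 268^2 = 71824 ≡ 49 (mod 319)
3^256 ≡ 49^2 = 2401 ≡ 168 (mod 319)
318 = 256 + 32 + 16 + 8 + 4 + 2 in binary powers of 2.
So 3^318 ≡ 168 · 284 · 223 · 181 · 81 · 9 ≡ 5 (mod 319).
Since 5 ≠ 1, base 3 is a Fermat witness: 319 is composite.

5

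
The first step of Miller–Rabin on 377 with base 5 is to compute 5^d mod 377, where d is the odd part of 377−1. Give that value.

138

377 − 1 = 376 = 2^3 · 47, so d = 47.
5^1 ≡ 5 (mod 377)
5^2 ≡ 5^2 = 25 ≡ 25 (mod 377)
5^4 ≡ 25^2 = 625 ≡ 248 (mod 377)
5^8 ≡ 248^2 = 61504 ≡ 53 (mod 377)
5^16 ≡ 53^2 = 2809 ≡ 170 (mod 377)
5^32 ≡ 170^2 = 28900 ≡ 248 (mod 377)
47 = 32 + 8 + 4 + 2 + 1 in binary powers of 2.
So 5^47 ≡ 248 · 53 · 248 · 25 · 5 ≡ 138 (mod 377).
Squaring chain: 138 → 194 → 313; never reaches −1, so base 5 is a Miller–Rabin witness that 377 is composite.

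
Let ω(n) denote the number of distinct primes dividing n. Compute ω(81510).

6

81510 = 2 · 40755
40755 = 3 · 13585
13585 = 5 · 2717
2717 = 11 · 247
247 = 13 · 19
81510 = 2 · 3 · 5 · 11 · 13 · 19, which has 6 distinct prime factors.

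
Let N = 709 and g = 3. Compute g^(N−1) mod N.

3^1 ≡ 3 (mod 709)
3^2 ≡ 3^2 = 9 ≡ 9 (mod 709)
3^4 ≡ 9^2 = 81 ≡ 81 (mod 709)
3^8 ≡ 81^2 = 6561 ≡ 180 (mod 709)
3^16 ≡ 180^2 = 32400 ≡ 495 (mod 709)
3^32 ≡ 495^2 = 245025 ≡ 420 (mod 709)
3^64 ≡ 420^2 = 176400 ≡ 568 (mod 709)
3^128 ≡ 568^2 = 322624 ≡ 29 (mod 709)
3^256 ≡ 29^2 = 841 ≡ 132 (mod 709)
3^512 ≡ 132^2 = 17424 ≡ 408 (mod 709)
708 = 512 + 128 + 64 + 4 in binary powers of 2.
So 3^708 ≡ 408 · 29 · 568 · 81 ≡ 1 (mod 709).
Since the result is 1, base 3 gives no evidence that 709 is composite.

1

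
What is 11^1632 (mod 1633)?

151

11^1 ≡ 11 (mod 1633)
11^2 ≡ 11^2 = 121 ≡ 121 (mod 1633)
11^4 ≡ 121^2 = 14641 ≡ 1577 (mod 1633)
11^8 ≡ 1577^2 = 2486929 ≡ 1503 (mod 1633)
11^16 ≡ 1503^2 = 2259009 ≡ 570 (mod 1633)
11^32 ≡ 570^2 = 324900 ≡ 1566 (mod 1633)
11^64 ≡ 1566^2 = 2452356 ≡ 1223 (mod 1633)
11^128 ≡ 1223^2 = 1495729 ≡ 1534 (mod 1633)
11^256 ≡ 1534^2 = 2353156 ≡ 3 (mod 1633)
11^512 ≡ 3^2 = 9 ≡ 9 (mod 1633)
11^1024 ≡ 9^2 = 81 ≡ 81 (mod 1633)
1632 = 1024 + 512 + 64 + 32 in binary powers of 2.
So 11^1632 ≡ 81 · 9 · 1223 · 1566 ≡ 151 (mod 1633).
Since 151 ≠ 1, base 11 is a Fermat witness: 1633 is composite.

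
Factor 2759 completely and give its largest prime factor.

89

2759 = 31 · 89
89 is prime.
So 2759 = 31 · 89; the largest prime factor is 89.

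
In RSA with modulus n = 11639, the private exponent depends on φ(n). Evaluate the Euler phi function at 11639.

Factor: 11639 = 103 · 113.
φ(11639) = (103−1) · (113−1) = 102 · 112 = 11424.

11424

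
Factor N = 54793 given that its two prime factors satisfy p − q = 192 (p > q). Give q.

Since p = q + 192, we have 54793 = q(q + 192), so q² + 192q − 54793 = 0.
Discriminant: 192² + 4·54793 = 36864 + 219172 = 256036; √256036 = 506.
q = (−192 + 506)/2 = 157, and p = q + 192 = 349.
Check: 157 · 349 = 54793.

157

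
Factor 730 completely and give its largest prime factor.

73

730 = 2 · 365
365 = 5 · 73
73 is prime.
So 730 = 2 · 5 · 73; the largest prime factor is 73.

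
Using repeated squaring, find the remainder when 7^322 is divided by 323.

7^1 ≡ 7 (mod 323)
7^2 ≡ 7^2 = 49 ≡ 49 (mod 323)
7^4 ≡ 49^2 = 2401 ≡ 140 (mod 323)
7^8 ≡ 140^2 = 19600 ≡ 220 (mod 323)
7^16 ≡ 220^2 = 48400 ≡ 273 (mod 323)
7^32 ≡ 273^2 = 74529 ≡ 239 (mod 323)
7^64 ≡ 239^2 = 57121 ≡ 273 (mod 323)
7^128 ≡ 273^2 = 74529 ≡ 239 (mod 323)
7^256 ≡ 239^2 = 57121 ≡ 273 (mod 323)
322 = 256 + 64 + 2 in binary powers of 2.
So 7^322 ≡ 273 · 273 · 49 ≡ 83 (mod 323).
Since 83 ≠ 1, base 7 is a Fermat witness: 323 is composite.

83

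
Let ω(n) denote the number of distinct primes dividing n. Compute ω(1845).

1845 = 3^2 · 205
205 = 5 · 41
1845 = 3^2 · 5 · 41, which has 3 distinct prime factors.

3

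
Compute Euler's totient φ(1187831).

Factor: 1187831 = 47 · 127 · 199.
φ(1187831) = (47−1) · (127−1) · (199−1) = 46 · 126 · 198 = 1147608.

1147608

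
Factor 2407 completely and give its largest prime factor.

83

2407 = 29 · 83
83 is prime.
So 2407 = 29 · 83; the largest prime factor is 83.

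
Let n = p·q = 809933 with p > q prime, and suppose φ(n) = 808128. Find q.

829

φ(n) = (p−1)(q−1) = n − (p+q) + 1, so p + q = 809933 − 808128 + 1 = 1806.
p and q are the roots of t² − 1806t + 809933 = 0.
Discriminant: 1806² − 4·809933 = 3261636 − 3239732 = 21904; √21904 = 148.
q = (1806 − 148)/2 = 829, p = (1806 + 148)/2 = 977.
Check: 829 · 977 = 809933.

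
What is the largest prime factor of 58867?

58867 = 37 · 1591
1591 = 37 · 43
43 is prime.
So 58867 = 37^2 · 43; the largest prime factor is 43.

43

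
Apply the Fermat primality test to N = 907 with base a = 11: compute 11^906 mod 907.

1

11^1 ≡ 11 (mod 907)
11^2 ≡ 11^2 = 121 ≡ 121 (mod 907)
11^4 ≡ 121^2 = 14641 ≡ 129 (mod 907)
11^8 ≡ 129^2 = 16641 ≡ 315 (mod 907)
11^16 ≡ 315^2 = 99225 ≡ 362 (mod 907)
11^32 ≡ 362^2 = 131044 ≡ 436 (mod 907)
11^64 ≡ 436^2 = 190096 ≡ 533 (mod 907)
11^128 ≡ 533^2 = 284089 ≡ 198 (mod 907)
11^256 ≡ 198^2 = 39204 ≡ 203 (mod 907)
11^512 ≡ 203^2 = 41209 ≡ 394 (mod 907)
906 = 512 + 256 + 128 + 8 + 2 in binary powers of 2.
So 11^906 ≡ 394 · 203 · 198 · 315 · 121 ≡ 1 (mod 907).
Since the result is 1, base 11 gives no evidence that 907 is composite.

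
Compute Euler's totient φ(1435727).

1387008

Factor: 1435727 = 43 · 173 · 193.
φ(1435727) = (43−1) · (173−1) · (193−1) = 42 · 172 · 192 = 1387008.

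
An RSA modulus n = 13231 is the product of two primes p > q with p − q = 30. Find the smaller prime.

Since p = q + 30, we have 13231 = q(q + 30), so q² + 30q − 13231 = 0.
Discriminant: 30² + 4·13231 = 900 + 52924 = 53824; √53824 = 232.
q = (−30 + 232)/2 = 101, and p = q + 30 = 131.
Check: 101 · 131 = 13231.

101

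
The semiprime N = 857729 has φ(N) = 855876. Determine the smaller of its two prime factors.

887

φ(n) = (p−1)(q−1) = n − (p+q) + 1, so p + q = 857729 − 855876 + 1 = 1854.
p and q are the roots of t² − 1854t + 857729 = 0.
Discriminant: 1854² − 4·857729 = 3437316 − 3430916 = 6400; √6400 = 80.
q = (1854 − 80)/2 = 887, p = (1854 + 80)/2 = 967.
Check: 887 · 967 = 857729.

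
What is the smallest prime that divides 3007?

3007 is odd.
Digit sum 10, not divisible by 3.
Ends in 7: not divisible by 5.
7: 3007 = 7·429 + 4
11: 3007 = 11·273 + 4
13: 3007 = 13·231 + 4
17: 3007 = 17·176 + 15
19: 3007 = 19·158 + 5
23: 3007 = 23·130 + 17
29: 3007 = 29·103 + 20
31: 3007 = 31·97

31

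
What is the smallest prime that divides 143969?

143969 is odd.
Digit sum 32, not divisible by 3.
Ends in 9: not divisible by 5.
7: 143969 = 7·20567

7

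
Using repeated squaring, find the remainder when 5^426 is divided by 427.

5^1 ≡ 5 (mod 427)
5^2 ≡ 5^2 = 25 ≡ 25 (mod 427)
5^4 ≡ 25^2 = 625 ≡ 198 (mod 427)
5^8 ≡ 198^2 = 39204 ≡ 347 (mod 427)
5^16 ≡ 347^2 = 120409 ≡ 422 (mod 427)
5^32 ≡ 422^2 = 178084 ≡ 25 (mod 427)
5^64 ≡ 25^2 = 625 ≡ 198 (mod 427)
5^128 ≡ 198^2 = 39204 ≡ 347 (mod 427)
5^256 ≡ 347^2 = 120409 ≡ 422 (mod 427)
426 = 256 + 128 + 32 + 8 + 2 in binary powers of 2.
So 5^426 ≡ 422 · 347 · 25 · 347 · 25 ≡ 253 (mod 427).
Since 253 ≠ 1, base 5 is a Fermat witness: 427 is composite.

253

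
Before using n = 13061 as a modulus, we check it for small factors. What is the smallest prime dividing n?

37

13061 is odd.
Digit sum 11, not divisible by 3.
Ends in 1: not divisible by 5.
7: 13061 = 7·1865 + 6
11: 13061 = 11·1187 + 4
13: 13061 = 13·1004 + 9
17: 13061 = 17·768 + 5
19: 13061 = 19·687 + 8
23: 13061 = 23·567 + 20
29: 13061 = 29·450 + 11
31: 13061 = 31·421 + 10
37: 13061 = 37·353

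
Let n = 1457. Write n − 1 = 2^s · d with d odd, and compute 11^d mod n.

1158

1457 − 1 = 1456 = 2^4 · 91, so d = 91.
11^1 ≡ 11 (mod 1457)
11^2 ≡ 11^2 = 121 ≡ 121 (mod 1457)
11^4 ≡ 121^2 = 14641 ≡ 71 (mod 1457)
11^8 ≡ 71^2 = 5041 ≡ 670 (mod 1457)
11^16 ≡ 670^2 = 448900 ≡ 144 (mod 1457)
11^32 ≡ 144^2 = 20736 ≡ 338 (mod 1457)
11^64 ≡ 338^2 = 114244 ≡ 598 (mod 1457)
91 = 64 + 16 + 8 + 2 + 1 in binary powers of 2.
So 11^91 ≡ 598 · 144 · 670 · 121 · 11 ≡ 1158 (mod 1457).
Squaring chain: 1158 → 524 → 660 → 1414; never reaches −1, so base 11 is a Miller–Rabin witness that 1457 is composite.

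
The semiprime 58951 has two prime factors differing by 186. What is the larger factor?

Since p = q + 186, we have 58951 = q(q + 186), so q² + 186q − 58951 = 0.
Discriminant: 186² + 4·58951 = 34596 + 235804 = 270400; √270400 = 520.
q = (−186 + 520)/2 = 167, and p = q + 186 = 353.
Check: 167 · 353 = 58951.

353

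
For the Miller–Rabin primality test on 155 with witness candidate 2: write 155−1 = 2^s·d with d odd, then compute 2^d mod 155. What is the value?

97

155 − 1 = 154 = 2^1 · 77, so d = 77.
2^1 ≡ 2 (mod 155)
2^2 ≡ 2^2 = 4 ≡ 4 (mod 155)
2^4 ≡ 4^2 = 16 ≡ 16 (mod 155)
2^8 ≡ 16^2 = 256 ≡ 101 (mod 155)
2^16 ≡ 101^2 = 10201 ≡ 126 (mod 155)
2^32 ≡ 126^2 = 15876 ≡ 66 (mod 155)
2^64 ≡ 66^2 = 4356 ≡ 16 (mod 155)
77 = 64 + 8 + 4 + 1 in binary powers of 2.
So 2^77 ≡ 16 · 101 · 16 · 2 ≡ 97 (mod 155).
Squaring chain: 97; never reaches −1, so base 2 is a Miller–Rabin witness that 155 is composite.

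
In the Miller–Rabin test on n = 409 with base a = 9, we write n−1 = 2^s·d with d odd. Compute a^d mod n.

408

409 − 1 = 408 = 2^3 · 51, so d = 51.
9^1 ≡ 9 (mod 409)
9^2 ≡ 9^2 = 81 ≡ 81 (mod 409)
9^4 ≡ 81^2 = 6561 ≡ 17 (mod 409)
9^8 ≡ 17^2 = 289 ≡ 289 (mod 409)
9^16 ≡ 289^2 = 83521 ≡ 85 (mod 409)
9^32 ≡ 85^2 = 7225 ≡ 272 (mod 409)
51 = 32 + 16 + 2 + 1 in binary powers of 2.
So 9^51 ≡ 272 · 85 · 81 · 9 ≡ 408 (mod 409).
Since 9^d ≡ 408 (mod 409), base 9 does not prove 409 composite.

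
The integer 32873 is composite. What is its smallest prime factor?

71

32873 is odd.
Digit sum 23, not divisible by 3.
Ends in 3: not divisible by 5.
7: 32873 = 7·4696 + 1
11: 32873 = 11·2988 + 5
13: 32873 = 13·2528 + 9
17: 32873 = 17·1933 + 12
19: 32873 = 19·1730 + 3
23: 32873 = 23·1429 + 6
29: 32873 = 29·1133 + 16
31: 32873 = 31·1060 + 13
37: 32873 = 37·888 + 17
41: 32873 = 41·801 + 32
43: 32873 = 43·764 + 21
47: 32873 = 47·699 + 20
53: 32873 = 53·620 + 13
59: 32873 = 59·557 + 10
61: 32873 = 61·538 + 55
67: 32873 = 67·490 + 43
71: 32873 = 71·463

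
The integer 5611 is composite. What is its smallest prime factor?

5611 is odd.
Digit sum 13, not divisible by 3.
Ends in 1: not divisible by 5.
7: 5611 = 7·801 + 4
11: 5611 = 11·510 + 1
13: 5611 = 13·431 + 8
17: 5611 = 17·330 + 1
19: 5611 = 19·295 + 6
23: 5611 = 23·243 + 22
29: 5611 = 29·193 + 14
31: 5611 = 31·181

31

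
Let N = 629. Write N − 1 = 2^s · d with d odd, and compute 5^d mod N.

629 − 1 = 628 = 2^2 · 157, so d = 157.
5^1 ≡ 5 (mod 629)
5^2 ≡ 5^2 = 25 ≡ 25 (mod 629)
5^4 ≡ 25^2 = 625 ≡ 625 (mod 629)
5^8 ≡ 625^2 = 390625 ≡ 16 (mod 629)
5^16 ≡ 16^2 = 256 ≡ 256 (mod 629)
5^32 ≡ 256^2 = 65536 ≡ 120 (mod 629)
5^64 ≡ 120^2 = 14400 ≡ 562 (mod 629)
5^128 ≡ 562^2 = 315844 ≡ 86 (mod 629)
157 = 128 + 16 + 8 + 4 + 1 in binary powers of 2.
So 5^157 ≡ 86 · 256 · 16 · 625 · 5 ≡ 309 (mod 629).
Squaring chain: 309 → 502; never reaches −1, so base 5 is a Miller–Rabin witness that 629 is composite.

309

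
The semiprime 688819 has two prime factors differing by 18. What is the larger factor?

Since p = q + 18, we have 688819 = q(q + 18), so q² + 18q − 688819 = 0.
Discriminant: 18² + 4·688819 = 324 + 2755276 = 2755600; √2755600 = 1660.
q = (−18 + 1660)/2 = 821, and p = q + 18 = 839.
Check: 821 · 839 = 688819.

839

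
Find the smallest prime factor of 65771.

65771 is odd.
Digit sum 26, not divisible by 3.
Ends in 1: not divisible by 5.
7: 65771 = 7·9395 + 6
11: 65771 = 11·5979 + 2
13: 65771 = 13·5059 + 4
17: 65771 = 17·3868 + 15
19: 65771 = 19·3461 + 12
23: 65771 = 23·2859 + 14
29: 65771 = 29·2267 + 28
31: 65771 = 31·2121 + 20
37: 65771 = 37·1777 + 22
41: 65771 = 41·1604 + 7
43: 65771 = 43·1529 + 24
47: 65771 = 47·1399 + 18
53: 65771 = 53·1240 + 51
59: 65771 = 59·1114 + 45
61: 65771 = 61·1078 + 13
67: 65771 = 67·981 + 44
71: 65771 = 71·926 + 25
73: 65771 = 73·900 + 71
79: 65771 = 79·832 + 43
83: 65771 = 83·792 + 35
89: 65771 = 89·739

89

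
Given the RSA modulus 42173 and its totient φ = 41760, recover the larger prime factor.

φ(n) = (p−1)(q−1) = n − (p+q) + 1, so p + q = 42173 − 41760 + 1 = 414.
p and q are the roots of t² − 414t + 42173 = 0.
Discriminant: 414² − 4·42173 = 171396 − 168692 = 2704; √2704 = 52.
q = (414 − 52)/2 = 181, p = (414 + 52)/2 = 233.
Check: 181 · 233 = 42173.

233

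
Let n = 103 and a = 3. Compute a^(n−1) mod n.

3^1 ≡ 3 (mod 103)
3^2 ≡ 3^2 = 9 ≡ 9 (mod 103)
3^4 ≡ 9^2 = 81 ≡ 81 (mod 103)
3^8 ≡ 81^2 = 6561 ≡ 72 (mod 103)
3^16 ≡ 72^2 = 5184 ≡ 34 (mod 103)
3^32 ≡ 34^2 = 1156 ≡ 23 (mod 103)
3^64 ≡ 23^2 = 529 ≡ 14 (mod 103)
102 = 64 + 32 + 4 + 2 in binary powers of 2.
So 3^102 ≡ 14 · 23 · 81 · 9 ≡ 1 (mod 103).
Since the result is 1, base 3 gives no evidence that 103 is composite.

1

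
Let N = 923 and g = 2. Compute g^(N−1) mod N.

49

2^1 ≡ 2 (mod 923)
2^2 ≡ 2^2 = 4 ≡ 4 (mod 923)
2^4 ≡ 4^2 = 16 ≡ 16 (mod 923)
2^8 ≡ 16^2 = 256 ≡ 256 (mod 923)
2^16 ≡ 256^2 = 65536 ≡ 3 (mod 923)
2^32 ≡ 3^2 = 9 ≡ 9 (mod 923)
2^64 ≡ 9^2 = 81 ≡ 81 (mod 923)
2^128 ≡ 81^2 = 6561 ≡ 100 (mod 923)
2^256 ≡ 100^2 = 10000 ≡ 770 (mod 923)
2^512 ≡ 770^2 = 592900 ≡ 334 (mod 923)
922 = 512 + 256 + 128 + 16 + 8 + 2 in binary powers of 2.
So 2^922 ≡ 334 · 770 · 100 · 3 · 256 · 4 ≡ 49 (mod 923).
Since 49 ≠ 1, base 2 is a Fermat witness: 923 is composite.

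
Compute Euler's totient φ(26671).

26344

Factor: 26671 = 149 · 179.
φ(26671) = (149−1) · (179−1) = 148 · 178 = 26344.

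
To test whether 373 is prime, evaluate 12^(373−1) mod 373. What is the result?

12^1 ≡ 12 (mod 373)
12^2 ≡ 12^2 = 144 ≡ 144 (mod 373)
12^4 ≡ 144^2 = 20736 ≡ 221 (mod 373)
12^8 ≡ 221^2 = 48841 ≡ 351 (mod 373)
12^16 ≡ 351^2 = 123201 ≡ 111 (mod 373)
12^32 ≡ 111^2 = 12321 ≡ 12 (mod 373)
12^64 ≡ 12^2 = 144 ≡ 144 (mod 373)
12^128 ≡ 144^2 = 20736 ≡ 221 (mod 373)
12^256 ≡ 221^2 = 48841 ≡ 351 (mod 373)
372 = 256 + 64 + 32 + 16 + 4 in binary powers of 2.
So 12^372 ≡ 351 · 144 · 12 · 111 · 221 ≡ 1 (mod 373).
Since the result is 1, base 12 gives no evidence that 373 is composite.

1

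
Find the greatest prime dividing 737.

737 = 11 · 67
67 is prime.
So 737 = 11 · 67; the largest prime factor is 67.

67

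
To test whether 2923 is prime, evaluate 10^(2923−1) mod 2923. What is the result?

10^1 ≡ 10 (mod 2923)
10^2 ≡ 10^2 = 100 ≡ 100 (mod 2923)
10^4 ≡ 100^2 = 10000 ≡ 1231 (mod 2923)
10^8 ≡ 1231^2 = 1515361 ≡ 1247 (mod 2923)
10^16 ≡ 1247^2 = 1555009 ≡ 2896 (mod 2923)
10^32 ≡ 2896^2 = 8386816 ≡ 729 (mod 2923)
10^64 ≡ 729^2 = 531441 ≡ 2378 (mod 2923)
10^128 ≡ 2378^2 = 5654884 ≡ 1802 (mod 2923)
10^256 ≡ 1802^2 = 3247204 ≡ 2674 (mod 2923)
10^512 ≡ 2674^2 = 7150276 ≡ 618 (mod 2923)
10^1024 ≡ 618^2 = 381924 ≡ 1934 (mod 2923)
10^2048 ≡ 1934^2 = 3740356 ≡ 1839 (mod 2923)
2922 = 2048 + 512 + 256 + 64 + 32 + 8 + 2 in binary powers of 2.
So 10^2922 ≡ 1839 · 618 · 2674 · 2378 · 729 · 1247 · 100 ≡ 38 (mod 2923).
Since 38 ≠ 1, base 10 is a Fermat witness: 2923 is composite.

38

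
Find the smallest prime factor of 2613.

2613 is odd.
Digit sum 12, divisible by 3.

3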